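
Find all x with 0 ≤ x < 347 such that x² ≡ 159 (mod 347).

Since 347 ≡ 3 (mod 4), a square root of 159 is 159^((347+1)/4) = 159^87 mod 347.
Repeated squaring: 159^2≡297, 159^4≡71, 159^8≡183, 159^16≡177, 159^32≡99, 159^64≡85 (mod 347).
159^87 = 159^(64+16+4+2+1) ≡ 182 (mod 347).
Check: 182² = 33124 ≡ 159 (mod 347). The two roots are 165 and 182.

165, 182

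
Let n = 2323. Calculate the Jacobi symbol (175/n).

1

Reciprocity: 175 ≡ 3 and 2323 ≡ 3 (mod 4), so (175/2323) = −(2323/175).
Reduce top mod 175: now compute (48/175).
Pull out 2^4: since 175 ≡ 7 (mod 8), (2/175) = +1, so (2/175)^4 = +1.
Reciprocity: 3 ≡ 3 and 175 ≡ 3 (mod 4), so (3/175) = −(175/3).
Reduce top mod 3: now compute (1/3).
Reached (1/3) = 1. Collecting the sign flips along the way, the symbol is +1.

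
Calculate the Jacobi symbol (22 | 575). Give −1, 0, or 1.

Pull out 2: since 575 ≡ 7 (mod 8), (2/575) = +1.
Reciprocity: 11 ≡ 3 and 575 ≡ 3 (mod 4), so (11/575) = −(575/11).
Reduce top mod 11: now compute (3/11).
Reciprocity: 3 ≡ 3 and 11 ≡ 3 (mod 4), so (3/11) = −(11/3).
Reduce top mod 3: now compute (2/3).
Pull out 2: since 3 ≡ 3 (mod 8), (2/3) = -1.
Reached (1/3) = 1. Collecting the sign flips along the way, the symbol is -1.

-1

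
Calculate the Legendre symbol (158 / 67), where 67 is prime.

1

Euler's criterion: (158/67) ≡ 24^33 (mod 67).
24^2 ≡ 40 (mod 67)
24^4 ≡ 59 (mod 67)
24^8 ≡ 64 (mod 67)
24^16 ≡ 9 (mod 67)
24^32 ≡ 14 (mod 67)
24^33 = 24^(32+1) ≡ 1 (mod 67).
Result is 1, so (158/67) = 1.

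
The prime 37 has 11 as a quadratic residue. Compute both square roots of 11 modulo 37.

37 ≡ 1 (mod 4), so we find a root by search.
Trying successive values, 14² = 196 ≡ 11 (mod 37). The other root is 37 − 14 = 23.

14, 23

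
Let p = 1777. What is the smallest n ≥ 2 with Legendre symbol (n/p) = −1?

5

(2/1777) = +1, so 2 is a residue.
(3/1777) = +1, so 3 is a residue.
(4/1777) = +1, so 4 is a residue.
(5/1777) = −1, so 5 is the smallest positive non-residue mod 1777.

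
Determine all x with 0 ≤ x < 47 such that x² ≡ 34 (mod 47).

9, 38

Since 47 ≡ 3 (mod 4), a square root of 34 is 34^((47+1)/4) = 34^12 mod 47.
Repeated squaring: 34^2≡28, 34^4≡32, 34^8≡37 (mod 47).
34^12 = 34^(8+4) ≡ 9 (mod 47).
Check: 9² = 81 ≡ 34 (mod 47). The two roots are 9 and 38.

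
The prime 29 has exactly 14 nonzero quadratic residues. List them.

Square k = 1,…,14 (k and 29−k give the same square):
1²=1, 2²=4, 3²=9, 4²=16, 5²=25, 6²≡7, 7²≡20, 8²≡6, 9²≡23, 10²≡13, 11²≡5, 12²≡28, 13²≡24, 14²≡22 (mod 29).
So the quadratic residues mod 29 are {1, 4, 5, 6, 7, 9, 13, 16, 20, 22, 23, 24, 25, 28}.

1 4 5 6 7 9 13 16 20 22 23 24 25 28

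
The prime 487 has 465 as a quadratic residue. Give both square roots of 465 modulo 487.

168, 319

Since 487 ≡ 3 (mod 4), a square root of 465 is 465^((487+1)/4) = 465^122 mod 487.
Repeated squaring: 465^2≡484, 465^4≡9, 465^8≡81, 465^16≡230, 465^32≡304, 465^64≡373 (mod 487).
465^122 = 465^(64+32+16+8+2) ≡ 168 (mod 487).
Check: 168² = 28224 ≡ 465 (mod 487). The two roots are 168 and 319.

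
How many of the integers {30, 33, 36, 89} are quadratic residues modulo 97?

3

(30/97) = -1 → non-residue.
(33/97) = +1 → QR.
(36/97) = +1 → QR.
(89/97) = +1 → QR.
Total quadratic residues among the 4: 3.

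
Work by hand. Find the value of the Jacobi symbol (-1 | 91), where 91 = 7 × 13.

First reduce: -1 ≡ 90 (mod 91).
Pull out 2: since 91 ≡ 3 (mod 8), (2/91) = -1.
Reciprocity: 45 ≡ 1 and 91 ≡ 3 (mod 4), so (45/91) = +(91/45).
Reduce top mod 45: now compute (1/45).
Reached (1/45) = 1. Collecting the sign flips along the way, the symbol is -1.

-1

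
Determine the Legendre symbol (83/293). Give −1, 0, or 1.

Reciprocity: 83 ≡ 3 and 293 ≡ 1 (mod 4), so (83/293) = +(293/83).
Reduce top mod 83: now compute (44/83).
Pull out 2^2: since 83 ≡ 3 (mod 8), (2/83) = -1, so (2/83)^2 = +1.
Reciprocity: 11 ≡ 3 and 83 ≡ 3 (mod 4), so (11/83) = −(83/11).
Reduce top mod 11: now compute (6/11).
Pull out 2: since 11 ≡ 3 (mod 8), (2/11) = -1.
Reciprocity: 3 ≡ 3 and 11 ≡ 3 (mod 4), so (3/11) = −(11/3).
Reduce top mod 3: now compute (2/3).
Pull out 2: since 3 ≡ 3 (mod 8), (2/3) = -1.
Reached (1/3) = 1. Collecting the sign flips along the way, the symbol is +1.

1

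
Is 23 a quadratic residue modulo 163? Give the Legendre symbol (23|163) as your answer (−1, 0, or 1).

-1

Reciprocity: 23 ≡ 3 and 163 ≡ 3 (mod 4), so (23/163) = −(163/23).
Reduce top mod 23: now compute (2/23).
Pull out 2: since 23 ≡ 7 (mod 8), (2/23) = +1.
Reached (1/23) = 1. Collecting the sign flips along the way, the symbol is -1.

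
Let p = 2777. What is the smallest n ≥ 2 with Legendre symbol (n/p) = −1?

(2/2777) = +1, so 2 is a residue.
(3/2777) = −1, so 3 is the smallest positive non-residue mod 2777.

3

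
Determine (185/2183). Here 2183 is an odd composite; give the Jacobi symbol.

Reciprocity: 185 ≡ 1 and 2183 ≡ 3 (mod 4), so (185/2183) = +(2183/185).
Reduce top mod 185: now compute (148/185).
Pull out 2^2: since 185 ≡ 1 (mod 8), (2/185) = +1, so (2/185)^2 = +1.
Reciprocity: 37 ≡ 1 and 185 ≡ 1 (mod 4), so (37/185) = +(185/37).
Reduce top mod 37: now compute (0/37).
Top reduces to 0: gcd > 1, so the symbol is 0.

0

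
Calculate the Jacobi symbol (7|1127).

Reciprocity: 7 ≡ 3 and 1127 ≡ 3 (mod 4), so (7/1127) = −(1127/7).
Reduce top mod 7: now compute (0/7).
Top reduces to 0: gcd > 1, so the symbol is 0.

0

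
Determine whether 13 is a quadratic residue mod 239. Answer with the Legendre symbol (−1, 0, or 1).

-1

Euler's criterion: (13/239) ≡ 13^119 (mod 239).
13^2 ≡ 169 (mod 239)
13^4 ≡ 120 (mod 239)
13^8 ≡ 60 (mod 239)
13^16 ≡ 15 (mod 239)
13^32 ≡ 225 (mod 239)
13^64 ≡ 196 (mod 239)
13^119 = 13^(64+32+16+4+2+1) ≡ 238 (mod 239).
Result is 238 ≡ −1, so (13/239) = −1.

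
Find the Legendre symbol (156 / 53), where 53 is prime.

-1

First reduce: 156 ≡ 50 (mod 53).
Pull out 2: since 53 ≡ 5 (mod 8), (2/53) = -1.
Reciprocity: 25 ≡ 1 and 53 ≡ 1 (mod 4), so (25/53) = +(53/25).
Reduce top mod 25: now compute (3/25).
Reciprocity: 3 ≡ 3 and 25 ≡ 1 (mod 4), so (3/25) = +(25/3).
Reduce top mod 3: now compute (1/3).
Reached (1/3) = 1. Collecting the sign flips along the way, the symbol is -1.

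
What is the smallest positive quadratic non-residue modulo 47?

5

(2/47) = +1, so 2 is a residue.
(3/47) = +1, so 3 is a residue.
(4/47) = +1, so 4 is a residue.
(5/47) = −1, so 5 is the smallest positive non-residue mod 47.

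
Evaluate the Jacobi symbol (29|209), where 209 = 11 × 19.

Reciprocity: 29 ≡ 1 and 209 ≡ 1 (mod 4), so (29/209) = +(209/29).
Reduce top mod 29: now compute (6/29).
Pull out 2: since 29 ≡ 5 (mod 8), (2/29) = -1.
Reciprocity: 3 ≡ 3 and 29 ≡ 1 (mod 4), so (3/29) = +(29/3).
Reduce top mod 3: now compute (2/3).
Pull out 2: since 3 ≡ 3 (mod 8), (2/3) = -1.
Reached (1/3) = 1. Collecting the sign flips along the way, the symbol is +1.

1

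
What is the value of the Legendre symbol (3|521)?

Euler's criterion: (3/521) ≡ 3^260 (mod 521).
3^2 ≡ 9 (mod 521)
3^4 ≡ 81 (mod 521)
3^8 ≡ 309 (mod 521)
3^16 ≡ 138 (mod 521)
3^32 ≡ 288 (mod 521)
3^64 ≡ 105 (mod 521)
3^128 ≡ 84 (mod 521)
3^256 ≡ 283 (mod 521)
3^260 = 3^(256+4) ≡ 520 (mod 521).
Result is 520 ≡ −1, so (3/521) = −1.

-1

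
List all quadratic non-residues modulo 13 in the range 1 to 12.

Square k = 1,…,6 (k and 13−k give the same square):
1²=1, 2²=4, 3²=9, 4²≡3, 5²≡12, 6²≡10 (mod 13).
The residues are {1, 3, 4, 9, 10, 12}; the non-residues are the remaining 6 nonzero classes.

2 5 6 7 8 11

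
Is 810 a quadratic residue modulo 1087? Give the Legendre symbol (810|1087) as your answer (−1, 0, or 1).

-1

Pull out 2: since 1087 ≡ 7 (mod 8), (2/1087) = +1.
Reciprocity: 405 ≡ 1 and 1087 ≡ 3 (mod 4), so (405/1087) = +(1087/405).
Reduce top mod 405: now compute (277/405).
Reciprocity: 277 ≡ 1 and 405 ≡ 1 (mod 4), so (277/405) = +(405/277).
Reduce top mod 277: now compute (128/277).
Pull out 2^7: since 277 ≡ 5 (mod 8), (2/277) = -1, so (2/277)^7 = -1.
Reached (1/277) = 1. Collecting the sign flips along the way, the symbol is -1.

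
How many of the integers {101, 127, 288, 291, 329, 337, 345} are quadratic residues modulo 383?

(101/383) = +1 → QR.
(127/383) = -1 → non-residue.
(288/383) = +1 → QR.
(291/383) = -1 → non-residue.
(329/383) = -1 → non-residue.
(337/383) = -1 → non-residue.
(345/383) = -1 → non-residue.
Total quadratic residues among the 7: 2.

2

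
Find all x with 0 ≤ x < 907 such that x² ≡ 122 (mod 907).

Since 907 ≡ 3 (mod 4), a square root of 122 is 122^((907+1)/4) = 122^227 mod 907.
Repeated squaring: 122^2≡372, 122^4≡520, 122^8≡114, 122^16≡298, 122^32≡825, 122^64≡375, 122^128≡40 (mod 907).
122^227 = 122^(128+64+32+2+1) ≡ 863 (mod 907).
Check: 863² = 744769 ≡ 122 (mod 907). The two roots are 44 and 863.

44, 863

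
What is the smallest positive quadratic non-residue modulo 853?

2

(2/853) = −1, so 2 is the smallest positive non-residue mod 853.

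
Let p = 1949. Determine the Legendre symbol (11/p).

Reciprocity: 11 ≡ 3 and 1949 ≡ 1 (mod 4), so (11/1949) = +(1949/11).
Reduce top mod 11: now compute (2/11).
Pull out 2: since 11 ≡ 3 (mod 8), (2/11) = -1.
Reached (1/11) = 1. Collecting the sign flips along the way, the symbol is -1.

-1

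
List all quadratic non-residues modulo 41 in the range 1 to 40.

3 6 7 11 12 13 14 15 17 19 22 24 26 27 28 29 30 34 35 38

Square k = 1,…,20 (k and 41−k give the same square):
1²=1, 2²=4, 3²=9, 4²=16, 5²=25, 6²=36, 7²≡8, 8²≡23, 9²≡40, 10²≡18, 11²≡39, 12²≡21, 13²≡5, 14²≡32, 15²≡20, 16²≡10, 17²≡2, 18²≡37, 19²≡33, 20²≡31 (mod 41).
The residues are {1, 2, 4, 5, 8, 9, 10, 16, 18, 20, 21, 23, 25, 31, 32, 33, 36, 37, 39, 40}; the non-residues are the remaining 20 nonzero classes.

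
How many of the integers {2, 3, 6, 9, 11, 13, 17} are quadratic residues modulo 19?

(2/19) = -1 → non-residue.
(3/19) = -1 → non-residue.
(6/19) = +1 → QR.
(9/19) = +1 → QR.
(11/19) = +1 → QR.
(13/19) = -1 → non-residue.
(17/19) = +1 → QR.
Total quadratic residues among the 7: 4.

4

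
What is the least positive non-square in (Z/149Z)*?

(2/149) = −1, so 2 is the smallest positive non-residue mod 149.

2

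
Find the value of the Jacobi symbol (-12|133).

1

First reduce: -12 ≡ 121 (mod 133).
Reciprocity: 121 ≡ 1 and 133 ≡ 1 (mod 4), so (121/133) = +(133/121).
Reduce top mod 121: now compute (12/121).
Pull out 2^2: since 121 ≡ 1 (mod 8), (2/121) = +1, so (2/121)^2 = +1.
Reciprocity: 3 ≡ 3 and 121 ≡ 1 (mod 4), so (3/121) = +(121/3).
Reduce top mod 3: now compute (1/3).
Reached (1/3) = 1. Collecting the sign flips along the way, the symbol is +1.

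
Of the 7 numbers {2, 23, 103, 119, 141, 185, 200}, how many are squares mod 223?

3

(2/223) = +1 → QR.
(23/223) = -1 → non-residue.
(103/223) = -1 → non-residue.
(119/223) = +1 → QR.
(141/223) = -1 → non-residue.
(185/223) = -1 → non-residue.
(200/223) = +1 → QR.
Total quadratic residues among the 7: 3.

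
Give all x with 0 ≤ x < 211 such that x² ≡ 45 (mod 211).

16, 195

Since 211 ≡ 3 (mod 4), a square root of 45 is 45^((211+1)/4) = 45^53 mod 211.
Repeated squaring: 45^2≡126, 45^4≡51, 45^8≡69, 45^16≡119, 45^32≡24 (mod 211).
45^53 = 45^(32+16+4+1) ≡ 16 (mod 211).
Check: 16² = 256 ≡ 45 (mod 211). The two roots are 16 and 195.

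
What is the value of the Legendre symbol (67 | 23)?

First reduce: 67 ≡ 21 (mod 23).
Reciprocity: 21 ≡ 1 and 23 ≡ 3 (mod 4), so (21/23) = +(23/21).
Reduce top mod 21: now compute (2/21).
Pull out 2: since 21 ≡ 5 (mod 8), (2/21) = -1.
Reached (1/21) = 1. Collecting the sign flips along the way, the symbol is -1.

-1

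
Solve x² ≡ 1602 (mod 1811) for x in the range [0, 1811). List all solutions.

Since 1811 ≡ 3 (mod 4), a square root of 1602 is 1602^((1811+1)/4) = 1602^453 mod 1811.
Repeated squaring: 1602^2≡217, 1602^4≡3, 1602^8≡9, 1602^16≡81, 1602^32≡1128, 1602^64≡1062, 1602^128≡1402, 1602^256≡669 (mod 1811).
1602^453 = 1602^(256+128+64+4+1) ≡ 521 (mod 1811).
Check: 521² = 271441 ≡ 1602 (mod 1811). The two roots are 521 and 1290.

521, 1290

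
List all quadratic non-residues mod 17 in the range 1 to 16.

Square k = 1,…,8 (k and 17−k give the same square):
1²=1, 2²=4, 3²=9, 4²=16, 5²≡8, 6²≡2, 7²≡15, 8²≡13 (mod 17).
The residues are {1, 2, 4, 8, 9, 13, 15, 16}; the non-residues are the remaining 8 nonzero classes.

3, 5, 6, 7, 10, 11, 12, 14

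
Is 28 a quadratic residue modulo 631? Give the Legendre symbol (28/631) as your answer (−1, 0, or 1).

Pull out 2^2: since 631 ≡ 7 (mod 8), (2/631) = +1, so (2/631)^2 = +1.
Reciprocity: 7 ≡ 3 and 631 ≡ 3 (mod 4), so (7/631) = −(631/7).
Reduce top mod 7: now compute (1/7).
Reached (1/7) = 1. Collecting the sign flips along the way, the symbol is -1.

-1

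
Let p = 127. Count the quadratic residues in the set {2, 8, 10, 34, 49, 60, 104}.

6

(2/127) = +1 → QR.
(8/127) = +1 → QR.
(10/127) = -1 → non-residue.
(34/127) = +1 → QR.
(49/127) = +1 → QR.
(60/127) = +1 → QR.
(104/127) = +1 → QR.
Total quadratic residues among the 7: 6.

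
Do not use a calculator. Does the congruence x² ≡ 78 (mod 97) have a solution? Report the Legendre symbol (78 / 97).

-1

Pull out 2: since 97 ≡ 1 (mod 8), (2/97) = +1.
Reciprocity: 39 ≡ 3 and 97 ≡ 1 (mod 4), so (39/97) = +(97/39).
Reduce top mod 39: now compute (19/39).
Reciprocity: 19 ≡ 3 and 39 ≡ 3 (mod 4), so (19/39) = −(39/19).
Reduce top mod 19: now compute (1/19).
Reached (1/19) = 1. Collecting the sign flips along the way, the symbol is -1.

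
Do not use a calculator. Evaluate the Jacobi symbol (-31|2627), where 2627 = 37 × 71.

-1

First reduce: -31 ≡ 2596 (mod 2627).
Pull out 2^2: since 2627 ≡ 3 (mod 8), (2/2627) = -1, so (2/2627)^2 = +1.
Reciprocity: 649 ≡ 1 and 2627 ≡ 3 (mod 4), so (649/2627) = +(2627/649).
Reduce top mod 649: now compute (31/649).
Reciprocity: 31 ≡ 3 and 649 ≡ 1 (mod 4), so (31/649) = +(649/31).
Reduce top mod 31: now compute (29/31).
Reciprocity: 29 ≡ 1 and 31 ≡ 3 (mod 4), so (29/31) = +(31/29).
Reduce top mod 29: now compute (2/29).
Pull out 2: since 29 ≡ 5 (mod 8), (2/29) = -1.
Reached (1/29) = 1. Collecting the sign flips along the way, the symbol is -1.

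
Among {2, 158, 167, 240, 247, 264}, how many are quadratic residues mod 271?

(2/271) = +1 → QR.
(158/271) = +1 → QR.
(167/271) = +1 → QR.
(240/271) = -1 → non-residue.
(247/271) = +1 → QR.
(264/271) = -1 → non-residue.
Total quadratic residues among the 6: 4.

4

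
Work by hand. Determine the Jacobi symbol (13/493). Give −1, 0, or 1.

Reciprocity: 13 ≡ 1 and 493 ≡ 1 (mod 4), so (13/493) = +(493/13).
Reduce top mod 13: now compute (12/13).
Pull out 2^2: since 13 ≡ 5 (mod 8), (2/13) = -1, so (2/13)^2 = +1.
Reciprocity: 3 ≡ 3 and 13 ≡ 1 (mod 4), so (3/13) = +(13/3).
Reduce top mod 3: now compute (1/3).
Reached (1/3) = 1. Collecting the sign flips along the way, the symbol is +1.

1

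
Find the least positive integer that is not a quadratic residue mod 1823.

(2/1823) = +1, so 2 is a residue.
(3/1823) = +1, so 3 is a residue.
(4/1823) = +1, so 4 is a residue.
(5/1823) = −1, so 5 is the smallest positive non-residue mod 1823.

5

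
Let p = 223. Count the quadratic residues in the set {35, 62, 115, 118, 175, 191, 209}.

3

(35/223) = -1 → non-residue.
(62/223) = +1 → QR.
(115/223) = +1 → QR.
(118/223) = -1 → non-residue.
(175/223) = +1 → QR.
(191/223) = -1 → non-residue.
(209/223) = -1 → non-residue.
Total quadratic residues among the 7: 3.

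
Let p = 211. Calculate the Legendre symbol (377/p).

-1

First reduce: 377 ≡ 166 (mod 211).
Pull out 2: since 211 ≡ 3 (mod 8), (2/211) = -1.
Reciprocity: 83 ≡ 3 and 211 ≡ 3 (mod 4), so (83/211) = −(211/83).
Reduce top mod 83: now compute (45/83).
Reciprocity: 45 ≡ 1 and 83 ≡ 3 (mod 4), so (45/83) = +(83/45).
Reduce top mod 45: now compute (38/45).
Pull out 2: since 45 ≡ 5 (mod 8), (2/45) = -1.
Reciprocity: 19 ≡ 3 and 45 ≡ 1 (mod 4), so (19/45) = +(45/19).
Reduce top mod 19: now compute (7/19).
Reciprocity: 7 ≡ 3 and 19 ≡ 3 (mod 4), so (7/19) = −(19/7).
Reduce top mod 7: now compute (5/7).
Reciprocity: 5 ≡ 1 and 7 ≡ 3 (mod 4), so (5/7) = +(7/5).
Reduce top mod 5: now compute (2/5).
Pull out 2: since 5 ≡ 5 (mod 8), (2/5) = -1.
Reached (1/5) = 1. Collecting the sign flips along the way, the symbol is -1.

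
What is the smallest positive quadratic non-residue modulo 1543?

(2/1543) = +1, so 2 is a residue.
(3/1543) = −1, so 3 is the smallest positive non-residue mod 1543.

3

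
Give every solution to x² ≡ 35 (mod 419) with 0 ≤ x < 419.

65, 354

Since 419 ≡ 3 (mod 4), a square root of 35 is 35^((419+1)/4) = 35^105 mod 419.
Repeated squaring: 35^2≡387, 35^4≡186, 35^8≡238, 35^16≡79, 35^32≡375, 35^64≡260 (mod 419).
35^105 = 35^(64+32+8+1) ≡ 65 (mod 419).
Check: 65² = 4225 ≡ 35 (mod 419). The two roots are 65 and 354.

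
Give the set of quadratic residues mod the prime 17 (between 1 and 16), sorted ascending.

Square k = 1,…,8 (k and 17−k give the same square):
1²=1, 2²=4, 3²=9, 4²=16, 5²≡8, 6²≡2, 7²≡15, 8²≡13 (mod 17).
So the quadratic residues mod 17 are {1, 2, 4, 8, 9, 13, 15, 16}.

1, 2, 4, 8, 9, 13, 15, 16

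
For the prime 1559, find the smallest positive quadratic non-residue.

(2/1559) = +1, so 2 is a residue.
(3/1559) = +1, so 3 is a residue.
(4/1559) = +1, so 4 is a residue.
(5/1559) = +1, so 5 is a residue.
(6/1559) = +1, so 6 is a residue.
(7/1559) = +1, so 7 is a residue.
(8/1559) = +1, so 8 is a residue.
(9/1559) = +1, so 9 is a residue.
(10/1559) = +1, so 10 is a residue.
(11/1559) = +1, so 11 is a residue.
(12/1559) = +1, so 12 is a residue.
(13/1559) = +1, so 13 is a residue.
(14/1559) = +1, so 14 is a residue.
(15/1559) = +1, so 15 is a residue.
(16/1559) = +1, so 16 is a residue.
(17/1559) = −1, so 17 is the smallest positive non-residue mod 1559.

17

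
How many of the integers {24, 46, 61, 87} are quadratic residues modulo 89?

(24/89) = -1 → non-residue.
(46/89) = -1 → non-residue.
(61/89) = -1 → non-residue.
(87/89) = +1 → QR.
Total quadratic residues among the 4: 1.

1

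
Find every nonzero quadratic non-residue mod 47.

Square k = 1,…,23 (k and 47−k give the same square):
1²=1, 2²=4, 3²=9, 4²=16, 5²=25, 6²=36, 7²≡2, 8²≡17, 9²≡34, 10²≡6, 11²≡27, 12²≡3, 13²≡28, 14²≡8, 15²≡37, 16²≡21, 17²≡7, 18²≡42, 19²≡32, 20²≡24, 21²≡18, 22²≡14, 23²≡12 (mod 47).
The residues are {1, 2, 3, 4, 6, 7, 8, 9, 12, 14, 16, 17, 18, 21, 24, 25, 27, 28, 32, 34, 36, 37, 42}; the non-residues are the remaining 23 nonzero classes.

5 10 11 13 15 19 20 22 23 26 29 30 31 33 35 38 39 40 41 43 44 45 46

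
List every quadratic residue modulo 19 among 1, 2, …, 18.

Square k = 1,…,9 (k and 19−k give the same square):
1²=1, 2²=4, 3²=9, 4²=16, 5²≡6, 6²≡17, 7²≡11, 8²≡7, 9²≡5 (mod 19).
So the quadratic residues mod 19 are {1, 4, 5, 6, 7, 9, 11, 16, 17}.

1, 4, 5, 6, 7, 9, 11, 16, 17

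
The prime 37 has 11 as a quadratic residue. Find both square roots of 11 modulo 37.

14, 23

37 ≡ 1 (mod 4), so we find a root by search.
Trying successive values, 14² = 196 ≡ 11 (mod 37). The other root is 37 − 14 = 23.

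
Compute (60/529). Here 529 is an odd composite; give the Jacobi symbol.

1

Pull out 2^2: since 529 ≡ 1 (mod 8), (2/529) = +1, so (2/529)^2 = +1.
Reciprocity: 15 ≡ 3 and 529 ≡ 1 (mod 4), so (15/529) = +(529/15).
Reduce top mod 15: now compute (4/15).
Pull out 2^2: since 15 ≡ 7 (mod 8), (2/15) = +1, so (2/15)^2 = +1.
Reached (1/15) = 1. Collecting the sign flips along the way, the symbol is +1.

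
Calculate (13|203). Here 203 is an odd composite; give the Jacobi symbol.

Reciprocity: 13 ≡ 1 and 203 ≡ 3 (mod 4), so (13/203) = +(203/13).
Reduce top mod 13: now compute (8/13).
Pull out 2^3: since 13 ≡ 5 (mod 8), (2/13) = -1, so (2/13)^3 = -1.
Reached (1/13) = 1. Collecting the sign flips along the way, the symbol is -1.

-1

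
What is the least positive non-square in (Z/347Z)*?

(2/347) = −1, so 2 is the smallest positive non-residue mod 347.

2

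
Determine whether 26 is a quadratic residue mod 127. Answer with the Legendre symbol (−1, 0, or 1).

Pull out 2: since 127 ≡ 7 (mod 8), (2/127) = +1.
Reciprocity: 13 ≡ 1 and 127 ≡ 3 (mod 4), so (13/127) = +(127/13).
Reduce top mod 13: now compute (10/13).
Pull out 2: since 13 ≡ 5 (mod 8), (2/13) = -1.
Reciprocity: 5 ≡ 1 and 13 ≡ 1 (mod 4), so (5/13) = +(13/5).
Reduce top mod 5: now compute (3/5).
Reciprocity: 3 ≡ 3 and 5 ≡ 1 (mod 4), so (3/5) = +(5/3).
Reduce top mod 3: now compute (2/3).
Pull out 2: since 3 ≡ 3 (mod 8), (2/3) = -1.
Reached (1/3) = 1. Collecting the sign flips along the way, the symbol is +1.

1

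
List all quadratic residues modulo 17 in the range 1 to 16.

Square k = 1,…,8 (k and 17−k give the same square):
1²=1, 2²=4, 3²=9, 4²=16, 5²≡8, 6²≡2, 7²≡15, 8²≡13 (mod 17).
So the quadratic residues mod 17 are {1, 2, 4, 8, 9, 13, 15, 16}.

1 2 4 8 9 13 15 16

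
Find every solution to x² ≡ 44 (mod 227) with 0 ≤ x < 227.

Since 227 ≡ 3 (mod 4), a square root of 44 is 44^((227+1)/4) = 44^57 mod 227.
Repeated squaring: 44^2≡120, 44^4≡99, 44^8≡40, 44^16≡11, 44^32≡121 (mod 227).
44^57 = 44^(32+16+8+1) ≡ 147 (mod 227).
Check: 147² = 21609 ≡ 44 (mod 227). The two roots are 80 and 147.

80, 147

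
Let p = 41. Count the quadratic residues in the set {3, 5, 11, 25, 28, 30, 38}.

2

(3/41) = -1 → non-residue.
(5/41) = +1 → QR.
(11/41) = -1 → non-residue.
(25/41) = +1 → QR.
(28/41) = -1 → non-residue.
(30/41) = -1 → non-residue.
(38/41) = -1 → non-residue.
Total quadratic residues among the 7: 2.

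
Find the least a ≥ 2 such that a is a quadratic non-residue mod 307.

(2/307) = −1, so 2 is the smallest positive non-residue mod 307.

2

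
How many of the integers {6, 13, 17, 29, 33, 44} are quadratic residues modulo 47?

2

(6/47) = +1 → QR.
(13/47) = -1 → non-residue.
(17/47) = +1 → QR.
(29/47) = -1 → non-residue.
(33/47) = -1 → non-residue.
(44/47) = -1 → non-residue.
Total quadratic residues among the 6: 2.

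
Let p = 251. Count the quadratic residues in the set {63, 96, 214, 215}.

2

(63/251) = +1 → QR.
(96/251) = -1 → non-residue.
(214/251) = +1 → QR.
(215/251) = -1 → non-residue.
Total quadratic residues among the 4: 2.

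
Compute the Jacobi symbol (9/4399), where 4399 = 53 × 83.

Reciprocity: 9 ≡ 1 and 4399 ≡ 3 (mod 4), so (9/4399) = +(4399/9).
Reduce top mod 9: now compute (7/9).
Reciprocity: 7 ≡ 3 and 9 ≡ 1 (mod 4), so (7/9) = +(9/7).
Reduce top mod 7: now compute (2/7).
Pull out 2: since 7 ≡ 7 (mod 8), (2/7) = +1.
Reached (1/7) = 1. Collecting the sign flips along the way, the symbol is +1.

1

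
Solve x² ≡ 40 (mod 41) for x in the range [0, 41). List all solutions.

41 ≡ 1 (mod 4), so we find a root by search.
Trying successive values, 9² = 81 ≡ 40 (mod 41). The other root is 41 − 9 = 32.

9, 32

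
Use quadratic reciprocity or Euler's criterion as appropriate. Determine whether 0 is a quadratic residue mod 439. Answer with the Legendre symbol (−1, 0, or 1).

Top reduces to 0: gcd > 1, so the symbol is 0.

0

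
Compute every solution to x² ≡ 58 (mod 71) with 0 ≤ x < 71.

22, 49

Since 71 ≡ 3 (mod 4), a square root of 58 is 58^((71+1)/4) = 58^18 mod 71.
Repeated squaring: 58^2≡27, 58^4≡19, 58^8≡6, 58^16≡36 (mod 71).
58^18 = 58^(16+2) ≡ 49 (mod 71).
Check: 49² = 2401 ≡ 58 (mod 71). The two roots are 22 and 49.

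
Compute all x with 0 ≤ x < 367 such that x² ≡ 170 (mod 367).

Since 367 ≡ 3 (mod 4), a square root of 170 is 170^((367+1)/4) = 170^92 mod 367.
Repeated squaring: 170^2≡274, 170^4≡208, 170^8≡325, 170^16≡296, 170^32≡270, 170^64≡234 (mod 367).
170^92 = 170^(64+16+8+4) ≡ 212 (mod 367).
Check: 212² = 44944 ≡ 170 (mod 367). The two roots are 155 and 212.

155, 212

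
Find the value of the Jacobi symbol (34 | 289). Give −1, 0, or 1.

Pull out 2: since 289 ≡ 1 (mod 8), (2/289) = +1.
Reciprocity: 17 ≡ 1 and 289 ≡ 1 (mod 4), so (17/289) = +(289/17).
Reduce top mod 17: now compute (0/17).
Top reduces to 0: gcd > 1, so the symbol is 0.

0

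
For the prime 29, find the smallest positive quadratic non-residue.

2

(2/29) = −1, so 2 is the smallest positive non-residue mod 29.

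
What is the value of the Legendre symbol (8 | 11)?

-1

Pull out 2^3: since 11 ≡ 3 (mod 8), (2/11) = -1, so (2/11)^3 = -1.
Reached (1/11) = 1. Collecting the sign flips along the way, the symbol is -1.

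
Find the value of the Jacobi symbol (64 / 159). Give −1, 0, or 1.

Pull out 2^6: since 159 ≡ 7 (mod 8), (2/159) = +1, so (2/159)^6 = +1.
Reached (1/159) = 1. Collecting the sign flips along the way, the symbol is +1.

1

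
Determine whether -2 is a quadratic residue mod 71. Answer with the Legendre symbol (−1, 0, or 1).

-1

Euler's criterion: (-2/71) ≡ 69^35 (mod 71).
69^2 ≡ 4 (mod 71)
69^4 ≡ 16 (mod 71)
69^8 ≡ 43 (mod 71)
69^16 ≡ 3 (mod 71)
69^32 ≡ 9 (mod 71)
69^35 = 69^(32+2+1) ≡ 70 (mod 71).
Result is 70 ≡ −1, so (-2/71) = −1.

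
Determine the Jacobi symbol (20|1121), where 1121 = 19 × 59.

Pull out 2^2: since 1121 ≡ 1 (mod 8), (2/1121) = +1, so (2/1121)^2 = +1.
Reciprocity: 5 ≡ 1 and 1121 ≡ 1 (mod 4), so (5/1121) = +(1121/5).
Reduce top mod 5: now compute (1/5).
Reached (1/5) = 1. Collecting the sign flips along the way, the symbol is +1.

1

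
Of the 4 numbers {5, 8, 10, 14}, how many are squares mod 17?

(5/17) = -1 → non-residue.
(8/17) = +1 → QR.
(10/17) = -1 → non-residue.
(14/17) = -1 → non-residue.
Total quadratic residues among the 4: 1.

1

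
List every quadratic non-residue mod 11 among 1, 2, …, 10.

2 6 7 8 10

Square k = 1,…,5 (k and 11−k give the same square):
1²=1, 2²=4, 3²=9, 4²≡5, 5²≡3 (mod 11).
The residues are {1, 3, 4, 5, 9}; the non-residues are the remaining 5 nonzero classes.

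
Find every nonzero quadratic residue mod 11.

Square k = 1,…,5 (k and 11−k give the same square):
1²=1, 2²=4, 3²=9, 4²≡5, 5²≡3 (mod 11).
So the quadratic residues mod 11 are {1, 3, 4, 5, 9}.

1, 3, 4, 5, 9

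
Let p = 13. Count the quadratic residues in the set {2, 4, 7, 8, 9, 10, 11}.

(2/13) = -1 → non-residue.
(4/13) = +1 → QR.
(7/13) = -1 → non-residue.
(8/13) = -1 → non-residue.
(9/13) = +1 → QR.
(10/13) = +1 → QR.
(11/13) = -1 → non-residue.
Total quadratic residues among the 7: 3.

3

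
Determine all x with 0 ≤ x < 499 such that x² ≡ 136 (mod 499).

75, 424

Since 499 ≡ 3 (mod 4), a square root of 136 is 136^((499+1)/4) = 136^125 mod 499.
Repeated squaring: 136^2≡33, 136^4≡91, 136^8≡297, 136^16≡385, 136^32≡22, 136^64≡484 (mod 499).
136^125 = 136^(64+32+16+8+4+1) ≡ 424 (mod 499).
Check: 424² = 179776 ≡ 136 (mod 499). The two roots are 75 and 424.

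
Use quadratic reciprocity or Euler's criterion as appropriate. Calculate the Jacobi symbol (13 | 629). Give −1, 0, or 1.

Reciprocity: 13 ≡ 1 and 629 ≡ 1 (mod 4), so (13/629) = +(629/13).
Reduce top mod 13: now compute (5/13).
Reciprocity: 5 ≡ 1 and 13 ≡ 1 (mod 4), so (5/13) = +(13/5).
Reduce top mod 5: now compute (3/5).
Reciprocity: 3 ≡ 3 and 5 ≡ 1 (mod 4), so (3/5) = +(5/3).
Reduce top mod 3: now compute (2/3).
Pull out 2: since 3 ≡ 3 (mod 8), (2/3) = -1.
Reached (1/3) = 1. Collecting the sign flips along the way, the symbol is -1.

-1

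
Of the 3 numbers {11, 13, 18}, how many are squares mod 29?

1

(11/29) = -1 → non-residue.
(13/29) = +1 → QR.
(18/29) = -1 → non-residue.
Total quadratic residues among the 3: 1.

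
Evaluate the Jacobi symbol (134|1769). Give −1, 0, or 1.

-1

Pull out 2: since 1769 ≡ 1 (mod 8), (2/1769) = +1.
Reciprocity: 67 ≡ 3 and 1769 ≡ 1 (mod 4), so (67/1769) = +(1769/67).
Reduce top mod 67: now compute (27/67).
Reciprocity: 27 ≡ 3 and 67 ≡ 3 (mod 4), so (27/67) = −(67/27).
Reduce top mod 27: now compute (13/27).
Reciprocity: 13 ≡ 1 and 27 ≡ 3 (mod 4), so (13/27) = +(27/13).
Reduce top mod 13: now compute (1/13).
Reached (1/13) = 1. Collecting the sign flips along the way, the symbol is -1.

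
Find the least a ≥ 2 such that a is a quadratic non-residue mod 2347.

(2/2347) = −1, so 2 is the smallest positive non-residue mod 2347.

2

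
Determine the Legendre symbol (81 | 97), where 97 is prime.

Reciprocity: 81 ≡ 1 and 97 ≡ 1 (mod 4), so (81/97) = +(97/81).
Reduce top mod 81: now compute (16/81).
Pull out 2^4: since 81 ≡ 1 (mod 8), (2/81) = +1, so (2/81)^4 = +1.
Reached (1/81) = 1. Collecting the sign flips along the way, the symbol is +1.

1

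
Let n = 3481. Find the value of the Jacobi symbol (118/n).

0

Pull out 2: since 3481 ≡ 1 (mod 8), (2/3481) = +1.
Reciprocity: 59 ≡ 3 and 3481 ≡ 1 (mod 4), so (59/3481) = +(3481/59).
Reduce top mod 59: now compute (0/59).
Top reduces to 0: gcd > 1, so the symbol is 0.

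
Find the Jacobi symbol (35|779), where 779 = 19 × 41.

-1

Reciprocity: 35 ≡ 3 and 779 ≡ 3 (mod 4), so (35/779) = −(779/35).
Reduce top mod 35: now compute (9/35).
Reciprocity: 9 ≡ 1 and 35 ≡ 3 (mod 4), so (9/35) = +(35/9).
Reduce top mod 9: now compute (8/9).
Pull out 2^3: since 9 ≡ 1 (mod 8), (2/9) = +1, so (2/9)^3 = +1.
Reached (1/9) = 1. Collecting the sign flips along the way, the symbol is -1.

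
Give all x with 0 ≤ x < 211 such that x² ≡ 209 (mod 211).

93, 118

Since 211 ≡ 3 (mod 4), a square root of 209 is 209^((211+1)/4) = 209^53 mod 211.
Repeated squaring: 209^2≡4, 209^4≡16, 209^8≡45, 209^16≡126, 209^32≡51 (mod 211).
209^53 = 209^(32+16+4+1) ≡ 93 (mod 211).
Check: 93² = 8649 ≡ 209 (mod 211). The two roots are 93 and 118.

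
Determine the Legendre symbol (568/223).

-1

Euler's criterion: (568/223) ≡ 122^111 (mod 223).
122^2 ≡ 166 (mod 223)
122^4 ≡ 127 (mod 223)
122^8 ≡ 73 (mod 223)
122^16 ≡ 200 (mod 223)
122^32 ≡ 83 (mod 223)
122^64 ≡ 199 (mod 223)
122^111 = 122^(64+32+8+4+2+1) ≡ 222 (mod 223).
Result is 222 ≡ −1, so (568/223) = −1.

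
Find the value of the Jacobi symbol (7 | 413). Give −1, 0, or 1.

Reciprocity: 7 ≡ 3 and 413 ≡ 1 (mod 4), so (7/413) = +(413/7).
Reduce top mod 7: now compute (0/7).
Top reduces to 0: gcd > 1, so the symbol is 0.

0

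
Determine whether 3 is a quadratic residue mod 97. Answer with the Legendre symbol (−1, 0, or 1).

Euler's criterion: (3/97) ≡ 3^48 (mod 97).
3^2 ≡ 9 (mod 97)
3^4 ≡ 81 (mod 97)
3^8 ≡ 62 (mod 97)
3^16 ≡ 61 (mod 97)
3^32 ≡ 35 (mod 97)
3^48 = 3^(32+16) ≡ 1 (mod 97).
Result is 1, so (3/97) = 1.

1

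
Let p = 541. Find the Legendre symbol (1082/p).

0

First reduce: 1082 ≡ 0 (mod 541).
Top reduces to 0: gcd > 1, so the symbol is 0.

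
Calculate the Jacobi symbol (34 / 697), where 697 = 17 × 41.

Pull out 2: since 697 ≡ 1 (mod 8), (2/697) = +1.
Reciprocity: 17 ≡ 1 and 697 ≡ 1 (mod 4), so (17/697) = +(697/17).
Reduce top mod 17: now compute (0/17).
Top reduces to 0: gcd > 1, so the symbol is 0.

0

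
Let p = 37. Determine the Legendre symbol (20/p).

-1

Pull out 2^2: since 37 ≡ 5 (mod 8), (2/37) = -1, so (2/37)^2 = +1.
Reciprocity: 5 ≡ 1 and 37 ≡ 1 (mod 4), so (5/37) = +(37/5).
Reduce top mod 5: now compute (2/5).
Pull out 2: since 5 ≡ 5 (mod 8), (2/5) = -1.
Reached (1/5) = 1. Collecting the sign flips along the way, the symbol is -1.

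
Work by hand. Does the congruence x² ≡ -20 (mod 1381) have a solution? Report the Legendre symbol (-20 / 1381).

1

First reduce: -20 ≡ 1361 (mod 1381).
Reciprocity: 1361 ≡ 1 and 1381 ≡ 1 (mod 4), so (1361/1381) = +(1381/1361).
Reduce top mod 1361: now compute (20/1361).
Pull out 2^2: since 1361 ≡ 1 (mod 8), (2/1361) = +1, so (2/1361)^2 = +1.
Reciprocity: 5 ≡ 1 and 1361 ≡ 1 (mod 4), so (5/1361) = +(1361/5).
Reduce top mod 5: now compute (1/5).
Reached (1/5) = 1. Collecting the sign flips along the way, the symbol is +1.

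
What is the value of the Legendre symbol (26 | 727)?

1

Pull out 2: since 727 ≡ 7 (mod 8), (2/727) = +1.
Reciprocity: 13 ≡ 1 and 727 ≡ 3 (mod 4), so (13/727) = +(727/13).
Reduce top mod 13: now compute (12/13).
Pull out 2^2: since 13 ≡ 5 (mod 8), (2/13) = -1, so (2/13)^2 = +1.
Reciprocity: 3 ≡ 3 and 13 ≡ 1 (mod 4), so (3/13) = +(13/3).
Reduce top mod 3: now compute (1/3).
Reached (1/3) = 1. Collecting the sign flips along the way, the symbol is +1.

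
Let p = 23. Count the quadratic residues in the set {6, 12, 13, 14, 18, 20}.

4

(6/23) = +1 → QR.
(12/23) = +1 → QR.
(13/23) = +1 → QR.
(14/23) = -1 → non-residue.
(18/23) = +1 → QR.
(20/23) = -1 → non-residue.
Total quadratic residues among the 6: 4.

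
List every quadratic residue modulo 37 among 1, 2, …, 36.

Square k = 1,…,18 (k and 37−k give the same square):
1²=1, 2²=4, 3²=9, 4²=16, 5²=25, 6²=36, 7²≡12, 8²≡27, 9²≡7, 10²≡26, 11²≡10, 12²≡33, 13²≡21, 14²≡11, 15²≡3, 16²≡34, 17²≡30, 18²≡28 (mod 37).
So the quadratic residues mod 37 are {1, 3, 4, 7, 9, 10, 11, 12, 16, 21, 25, 26, 27, 28, 30, 33, 34, 36}.

1, 3, 4, 7, 9, 10, 11, 12, 16, 21, 25, 26, 27, 28, 30, 33, 34, 36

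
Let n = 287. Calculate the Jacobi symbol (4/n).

Pull out 2^2: since 287 ≡ 7 (mod 8), (2/287) = +1, so (2/287)^2 = +1.
Reached (1/287) = 1. Collecting the sign flips along the way, the symbol is +1.

1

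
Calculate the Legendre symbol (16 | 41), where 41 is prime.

1

Euler's criterion: (16/41) ≡ 16^20 (mod 41).
16^2 ≡ 10 (mod 41)
16^4 ≡ 18 (mod 41)
16^8 ≡ 37 (mod 41)
16^16 ≡ 16 (mod 41)
16^20 = 16^(16+4) ≡ 1 (mod 41).
Result is 1, so (16/41) = 1.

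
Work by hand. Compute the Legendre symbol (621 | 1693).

Reciprocity: 621 ≡ 1 and 1693 ≡ 1 (mod 4), so (621/1693) = +(1693/621).
Reduce top mod 621: now compute (451/621).
Reciprocity: 451 ≡ 3 and 621 ≡ 1 (mod 4), so (451/621) = +(621/451).
Reduce top mod 451: now compute (170/451).
Pull out 2: since 451 ≡ 3 (mod 8), (2/451) = -1.
Reciprocity: 85 ≡ 1 and 451 ≡ 3 (mod 4), so (85/451) = +(451/85).
Reduce top mod 85: now compute (26/85).
Pull out 2: since 85 ≡ 5 (mod 8), (2/85) = -1.
Reciprocity: 13 ≡ 1 and 85 ≡ 1 (mod 4), so (13/85) = +(85/13).
Reduce top mod 13: now compute (7/13).
Reciprocity: 7 ≡ 3 and 13 ≡ 1 (mod 4), so (7/13) = +(13/7).
Reduce top mod 7: now compute (6/7).
Pull out 2: since 7 ≡ 7 (mod 8), (2/7) = +1.
Reciprocity: 3 ≡ 3 and 7 ≡ 3 (mod 4), so (3/7) = −(7/3).
Reduce top mod 3: now compute (1/3).
Reached (1/3) = 1. Collecting the sign flips along the way, the symbol is -1.

-1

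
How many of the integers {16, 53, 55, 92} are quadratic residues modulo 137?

1

(16/137) = +1 → QR.
(53/137) = -1 → non-residue.
(55/137) = -1 → non-residue.
(92/137) = -1 → non-residue.
Total quadratic residues among the 4: 1.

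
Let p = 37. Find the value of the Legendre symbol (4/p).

1

Pull out 2^2: since 37 ≡ 5 (mod 8), (2/37) = -1, so (2/37)^2 = +1.
Reached (1/37) = 1. Collecting the sign flips along the way, the symbol is +1.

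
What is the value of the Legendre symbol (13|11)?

-1

First reduce: 13 ≡ 2 (mod 11).
Pull out 2: since 11 ≡ 3 (mod 8), (2/11) = -1.
Reached (1/11) = 1. Collecting the sign flips along the way, the symbol is -1.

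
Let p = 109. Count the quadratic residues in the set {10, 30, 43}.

1

(10/109) = -1 → non-residue.
(30/109) = -1 → non-residue.
(43/109) = +1 → QR.
Total quadratic residues among the 3: 1.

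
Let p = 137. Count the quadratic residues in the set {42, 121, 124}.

1

(42/137) = -1 → non-residue.
(121/137) = +1 → QR.
(124/137) = -1 → non-residue.
Total quadratic residues among the 3: 1.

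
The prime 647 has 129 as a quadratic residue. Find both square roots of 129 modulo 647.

Since 647 ≡ 3 (mod 4), a square root of 129 is 129^((647+1)/4) = 129^162 mod 647.
Repeated squaring: 129^2≡466, 129^4≡411, 129^8≡54, 129^16≡328, 129^32≡182, 129^64≡127, 129^128≡601 (mod 647).
129^162 = 129^(128+32+2) ≡ 58 (mod 647).
Check: 58² = 3364 ≡ 129 (mod 647). The two roots are 58 and 589.

58, 589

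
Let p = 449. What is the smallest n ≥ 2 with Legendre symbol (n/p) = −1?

(2/449) = +1, so 2 is a residue.
(3/449) = −1, so 3 is the smallest positive non-residue mod 449.

3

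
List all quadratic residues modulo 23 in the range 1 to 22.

Square k = 1,…,11 (k and 23−k give the same square):
1²=1, 2²=4, 3²=9, 4²=16, 5²≡2, 6²≡13, 7²≡3, 8²≡18, 9²≡12, 10²≡8, 11²≡6 (mod 23).
So the quadratic residues mod 23 are {1, 2, 3, 4, 6, 8, 9, 12, 13, 16, 18}.

1,2,3,4,6,8,9,12,13,16,18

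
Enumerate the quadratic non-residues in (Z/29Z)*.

2, 3, 8, 10, 11, 12, 14, 15, 17, 18, 19, 21, 26, 27

Square k = 1,…,14 (k and 29−k give the same square):
1²=1, 2²=4, 3²=9, 4²=16, 5²=25, 6²≡7, 7²≡20, 8²≡6, 9²≡23, 10²≡13, 11²≡5, 12²≡28, 13²≡24, 14²≡22 (mod 29).
The residues are {1, 4, 5, 6, 7, 9, 13, 16, 20, 22, 23, 24, 25, 28}; the non-residues are the remaining 14 nonzero classes.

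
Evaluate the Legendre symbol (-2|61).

-1

Euler's criterion: (-2/61) ≡ 59^30 (mod 61).
59^2 ≡ 4 (mod 61)
59^4 ≡ 16 (mod 61)
59^8 ≡ 12 (mod 61)
59^16 ≡ 22 (mod 61)
59^30 = 59^(16+8+4+2) ≡ 60 (mod 61).
Result is 60 ≡ −1, so (-2/61) = −1.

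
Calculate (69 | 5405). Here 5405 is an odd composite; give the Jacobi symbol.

0

Reciprocity: 69 ≡ 1 and 5405 ≡ 1 (mod 4), so (69/5405) = +(5405/69).
Reduce top mod 69: now compute (23/69).
Reciprocity: 23 ≡ 3 and 69 ≡ 1 (mod 4), so (23/69) = +(69/23).
Reduce top mod 23: now compute (0/23).
Top reduces to 0: gcd > 1, so the symbol is 0.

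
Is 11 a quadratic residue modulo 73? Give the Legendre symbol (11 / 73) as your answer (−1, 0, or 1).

Reciprocity: 11 ≡ 3 and 73 ≡ 1 (mod 4), so (11/73) = +(73/11).
Reduce top mod 11: now compute (7/11).
Reciprocity: 7 ≡ 3 and 11 ≡ 3 (mod 4), so (7/11) = −(11/7).
Reduce top mod 7: now compute (4/7).
Pull out 2^2: since 7 ≡ 7 (mod 8), (2/7) = +1, so (2/7)^2 = +1.
Reached (1/7) = 1. Collecting the sign flips along the way, the symbol is -1.

-1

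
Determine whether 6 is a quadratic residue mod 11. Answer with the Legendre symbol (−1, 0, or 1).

Euler's criterion: (6/11) ≡ 6^5 (mod 11).
6^2 ≡ 3 (mod 11)
6^4 ≡ 9 (mod 11)
6^5 = 6^(4+1) ≡ 10 (mod 11).
Result is 10 ≡ −1, so (6/11) = −1.

-1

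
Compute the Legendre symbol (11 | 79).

1

Reciprocity: 11 ≡ 3 and 79 ≡ 3 (mod 4), so (11/79) = −(79/11).
Reduce top mod 11: now compute (2/11).
Pull out 2: since 11 ≡ 3 (mod 8), (2/11) = -1.
Reached (1/11) = 1. Collecting the sign flips along the way, the symbol is +1.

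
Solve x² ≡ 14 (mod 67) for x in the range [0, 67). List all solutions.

9, 58

Since 67 ≡ 3 (mod 4), a square root of 14 is 14^((67+1)/4) = 14^17 mod 67.
Repeated squaring: 14^2≡62, 14^4≡25, 14^8≡22, 14^16≡15 (mod 67).
14^17 = 14^(16+1) ≡ 9 (mod 67).
Check: 9² = 81 ≡ 14 (mod 67). The two roots are 9 and 58.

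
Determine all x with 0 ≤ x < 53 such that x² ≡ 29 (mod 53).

53 ≡ 1 (mod 4), so we find a root by search.
Trying successive values, 20² = 400 ≡ 29 (mod 53). The other root is 53 − 20 = 33.

20, 33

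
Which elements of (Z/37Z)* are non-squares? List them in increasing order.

2,5,6,8,13,14,15,17,18,19,20,22,23,24,29,31,32,35

Square k = 1,…,18 (k and 37−k give the same square):
1²=1, 2²=4, 3²=9, 4²=16, 5²=25, 6²=36, 7²≡12, 8²≡27, 9²≡7, 10²≡26, 11²≡10, 12²≡33, 13²≡21, 14²≡11, 15²≡3, 16²≡34, 17²≡30, 18²≡28 (mod 37).
The residues are {1, 3, 4, 7, 9, 10, 11, 12, 16, 21, 25, 26, 27, 28, 30, 33, 34, 36}; the non-residues are the remaining 18 nonzero classes.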